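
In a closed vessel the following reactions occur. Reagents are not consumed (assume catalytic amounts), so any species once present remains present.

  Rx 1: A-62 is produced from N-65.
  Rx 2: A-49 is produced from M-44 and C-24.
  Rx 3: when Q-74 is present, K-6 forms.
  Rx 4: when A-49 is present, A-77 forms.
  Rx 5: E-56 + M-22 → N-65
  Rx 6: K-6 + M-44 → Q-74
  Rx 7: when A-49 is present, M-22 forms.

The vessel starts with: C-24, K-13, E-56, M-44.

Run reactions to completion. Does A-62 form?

M-44 and C-24 present → A-49 forms (Rx 2).
A-49 present → M-22 forms (Rx 7).
E-56 and M-22 present → N-65 forms (Rx 5).
N-65 present → A-62 forms (Rx 1).

Yes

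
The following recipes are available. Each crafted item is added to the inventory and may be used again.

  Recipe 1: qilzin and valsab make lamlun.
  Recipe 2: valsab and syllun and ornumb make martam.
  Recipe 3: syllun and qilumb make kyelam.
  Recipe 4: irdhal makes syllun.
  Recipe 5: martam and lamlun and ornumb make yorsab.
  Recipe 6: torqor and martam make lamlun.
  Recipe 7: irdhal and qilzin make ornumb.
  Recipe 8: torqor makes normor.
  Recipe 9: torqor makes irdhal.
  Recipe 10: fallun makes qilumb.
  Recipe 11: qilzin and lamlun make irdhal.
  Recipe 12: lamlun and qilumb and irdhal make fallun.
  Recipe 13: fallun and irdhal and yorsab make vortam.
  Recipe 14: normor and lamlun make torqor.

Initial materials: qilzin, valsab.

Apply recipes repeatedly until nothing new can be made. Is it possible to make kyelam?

No

kyelam would need syllun and qilumb (Recipe 3), but qilumb is never obtained.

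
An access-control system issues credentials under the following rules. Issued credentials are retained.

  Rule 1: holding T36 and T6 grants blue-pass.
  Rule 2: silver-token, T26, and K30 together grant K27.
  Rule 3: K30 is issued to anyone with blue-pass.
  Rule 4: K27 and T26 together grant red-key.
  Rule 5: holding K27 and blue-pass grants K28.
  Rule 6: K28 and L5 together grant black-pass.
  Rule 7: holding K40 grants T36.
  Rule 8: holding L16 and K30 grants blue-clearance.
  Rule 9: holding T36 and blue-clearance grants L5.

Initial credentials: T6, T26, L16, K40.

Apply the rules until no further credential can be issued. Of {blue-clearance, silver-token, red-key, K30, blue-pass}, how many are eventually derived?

Holding K40 grants T36 (Rule 7).
Holding T36 and T6 grants blue-pass (Rule 1).
Holding blue-pass grants K30 (Rule 3).
Holding L16 and K30 grants blue-clearance (Rule 8).
blue-clearance: reached.
No rule produces silver-token, and it is not given.
red-key would need K27 and T26 (Rule 4), but K27 is never granted.
K30: reached.
blue-pass: reached.
Reached: blue-clearance, K30, and blue-pass — 3 of the 5.

3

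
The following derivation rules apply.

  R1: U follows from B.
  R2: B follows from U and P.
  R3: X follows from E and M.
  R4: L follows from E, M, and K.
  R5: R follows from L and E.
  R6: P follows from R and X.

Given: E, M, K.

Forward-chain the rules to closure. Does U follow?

U would need B (R1), but B is never established.

No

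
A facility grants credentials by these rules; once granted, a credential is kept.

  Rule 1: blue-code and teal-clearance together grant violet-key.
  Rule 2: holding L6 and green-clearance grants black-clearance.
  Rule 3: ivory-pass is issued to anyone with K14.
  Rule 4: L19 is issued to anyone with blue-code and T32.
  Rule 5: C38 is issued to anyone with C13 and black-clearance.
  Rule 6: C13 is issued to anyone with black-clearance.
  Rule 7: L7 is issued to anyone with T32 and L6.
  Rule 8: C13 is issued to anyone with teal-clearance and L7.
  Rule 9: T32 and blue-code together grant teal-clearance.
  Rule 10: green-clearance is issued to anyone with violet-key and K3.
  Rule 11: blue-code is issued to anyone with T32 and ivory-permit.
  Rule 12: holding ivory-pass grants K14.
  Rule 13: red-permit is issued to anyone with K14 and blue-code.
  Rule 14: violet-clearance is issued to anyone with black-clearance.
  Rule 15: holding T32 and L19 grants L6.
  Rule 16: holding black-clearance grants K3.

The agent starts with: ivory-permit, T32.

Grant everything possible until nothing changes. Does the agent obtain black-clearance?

black-clearance would need L6 and green-clearance (Rule 2), but green-clearance is never granted.

No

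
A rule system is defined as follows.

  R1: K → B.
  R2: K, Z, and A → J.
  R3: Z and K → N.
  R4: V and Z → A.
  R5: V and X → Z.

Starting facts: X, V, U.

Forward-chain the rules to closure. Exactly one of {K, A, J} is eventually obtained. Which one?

A

V and X hold, so Z follows (R5).
From V and Z, R4 gives A.
J would need K, Z, and A (R2), but K is never established. No rule produces K, and it is not given.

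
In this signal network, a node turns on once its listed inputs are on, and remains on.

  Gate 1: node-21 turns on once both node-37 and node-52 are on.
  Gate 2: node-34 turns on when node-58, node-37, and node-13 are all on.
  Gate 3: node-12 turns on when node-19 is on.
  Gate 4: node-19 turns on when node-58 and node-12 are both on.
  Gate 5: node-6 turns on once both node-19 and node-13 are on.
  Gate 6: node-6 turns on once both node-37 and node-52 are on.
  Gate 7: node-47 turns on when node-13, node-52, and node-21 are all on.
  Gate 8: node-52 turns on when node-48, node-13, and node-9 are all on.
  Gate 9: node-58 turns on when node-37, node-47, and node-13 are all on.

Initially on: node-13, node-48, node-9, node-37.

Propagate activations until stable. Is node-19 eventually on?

node-19 would need node-58 and node-12 (Gate 4), but node-12 never turns on.

No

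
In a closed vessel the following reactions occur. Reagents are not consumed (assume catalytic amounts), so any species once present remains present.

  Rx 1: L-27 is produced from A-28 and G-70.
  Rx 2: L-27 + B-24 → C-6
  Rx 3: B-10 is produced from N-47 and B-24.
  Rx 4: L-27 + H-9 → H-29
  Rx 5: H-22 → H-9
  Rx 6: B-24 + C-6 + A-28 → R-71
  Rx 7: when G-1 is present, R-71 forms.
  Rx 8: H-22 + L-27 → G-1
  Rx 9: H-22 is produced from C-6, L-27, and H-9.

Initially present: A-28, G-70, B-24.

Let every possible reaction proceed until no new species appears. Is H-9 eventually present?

No

H-9 would need H-22 (Rx 5), but H-22 never forms.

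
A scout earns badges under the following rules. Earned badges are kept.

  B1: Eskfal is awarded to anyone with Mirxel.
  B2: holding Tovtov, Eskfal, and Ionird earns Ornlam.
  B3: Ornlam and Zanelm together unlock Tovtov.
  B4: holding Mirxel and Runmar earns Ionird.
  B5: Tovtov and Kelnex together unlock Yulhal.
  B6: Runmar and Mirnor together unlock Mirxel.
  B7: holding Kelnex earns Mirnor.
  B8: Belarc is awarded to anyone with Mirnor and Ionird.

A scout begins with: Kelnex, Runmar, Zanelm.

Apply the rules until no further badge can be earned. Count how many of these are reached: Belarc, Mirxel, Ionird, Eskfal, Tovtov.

4

With Kelnex, Mirnor is earned (B7).
With Runmar and Mirnor, Mirxel is earned (B6).
With Mirxel, Eskfal is earned (B1).
With Mirxel and Runmar, Ionird is earned (B4).
With Mirnor and Ionird, Belarc is earned (B8).
Belarc: reached.
Mirxel: reached.
Ionird: reached.
Eskfal: reached.
Tovtov would need Ornlam and Zanelm (B3), but Ornlam is never earned.
Reached: Belarc, Mirxel, Ionird, and Eskfal — 4 of the 5.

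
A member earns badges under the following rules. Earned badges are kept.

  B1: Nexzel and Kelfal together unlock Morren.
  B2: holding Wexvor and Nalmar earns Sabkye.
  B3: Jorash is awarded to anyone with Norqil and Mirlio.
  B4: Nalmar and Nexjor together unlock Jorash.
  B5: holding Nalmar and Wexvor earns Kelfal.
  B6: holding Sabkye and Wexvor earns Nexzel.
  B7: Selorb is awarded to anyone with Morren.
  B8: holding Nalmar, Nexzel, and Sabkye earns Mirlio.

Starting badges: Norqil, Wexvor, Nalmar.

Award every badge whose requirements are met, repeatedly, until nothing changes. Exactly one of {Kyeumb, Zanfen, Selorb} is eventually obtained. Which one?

With Wexvor and Nalmar, Sabkye is earned (B2).
With Nalmar and Wexvor, Kelfal is earned (B5).
With Sabkye and Wexvor, Nexzel is earned (B6).
With Nexzel and Kelfal, Morren is earned (B1).
With Morren, Selorb is earned (B7).
No rule produces Zanfen, and it is not given. No rule produces Kyeumb, and it is not given.

Selorb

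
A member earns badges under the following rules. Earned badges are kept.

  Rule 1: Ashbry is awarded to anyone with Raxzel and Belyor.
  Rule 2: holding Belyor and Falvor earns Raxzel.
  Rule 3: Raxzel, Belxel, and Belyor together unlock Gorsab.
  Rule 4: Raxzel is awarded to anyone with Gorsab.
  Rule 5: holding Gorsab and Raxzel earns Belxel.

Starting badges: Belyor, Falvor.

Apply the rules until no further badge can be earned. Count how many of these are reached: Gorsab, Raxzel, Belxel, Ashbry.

2

With Belyor and Falvor, Raxzel is earned (Rule 2).
With Raxzel and Belyor, Ashbry is earned (Rule 1).
Gorsab would need Raxzel, Belxel, and Belyor (Rule 3), but Belxel is never earned.
Raxzel: reached.
Belxel would need Gorsab and Raxzel (Rule 5), but Gorsab is never earned.
Ashbry: reached.
Reached: Raxzel and Ashbry — 2 of the 4.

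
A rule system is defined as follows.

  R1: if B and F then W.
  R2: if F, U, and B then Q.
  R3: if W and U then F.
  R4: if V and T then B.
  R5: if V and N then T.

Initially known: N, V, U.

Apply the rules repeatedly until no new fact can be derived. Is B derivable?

Yes

V and N hold, so T follows (R5).
V and T hold, so B follows (R4).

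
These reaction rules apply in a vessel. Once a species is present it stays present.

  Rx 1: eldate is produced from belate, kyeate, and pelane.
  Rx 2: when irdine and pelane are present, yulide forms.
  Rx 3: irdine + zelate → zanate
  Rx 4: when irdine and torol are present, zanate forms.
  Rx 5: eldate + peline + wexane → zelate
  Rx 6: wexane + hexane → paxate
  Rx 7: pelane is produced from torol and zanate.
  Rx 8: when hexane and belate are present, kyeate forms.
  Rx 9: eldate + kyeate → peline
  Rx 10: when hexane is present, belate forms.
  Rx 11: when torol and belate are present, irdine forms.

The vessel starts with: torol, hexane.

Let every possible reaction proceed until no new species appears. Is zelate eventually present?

zelate would need eldate, peline, and wexane (Rx 5), but wexane never forms.

No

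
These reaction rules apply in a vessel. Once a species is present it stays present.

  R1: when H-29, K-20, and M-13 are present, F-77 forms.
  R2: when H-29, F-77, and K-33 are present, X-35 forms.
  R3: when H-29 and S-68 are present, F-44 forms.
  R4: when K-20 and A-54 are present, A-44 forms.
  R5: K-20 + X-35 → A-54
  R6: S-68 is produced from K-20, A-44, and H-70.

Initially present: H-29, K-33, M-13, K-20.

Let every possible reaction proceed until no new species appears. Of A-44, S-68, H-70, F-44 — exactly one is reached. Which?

A-44

H-29, K-20, and M-13 present → F-77 forms (R1).
H-29, F-77, and K-33 present → X-35 forms (R2).
K-20 and X-35 present → A-54 forms (R5).
K-20 and A-54 present → A-44 forms (R4).
F-44 would need H-29 and S-68 (R3), but S-68 never forms. No rule produces H-70, and it is not given. S-68 would need K-20, A-44, and H-70 (R6), but H-70 never forms.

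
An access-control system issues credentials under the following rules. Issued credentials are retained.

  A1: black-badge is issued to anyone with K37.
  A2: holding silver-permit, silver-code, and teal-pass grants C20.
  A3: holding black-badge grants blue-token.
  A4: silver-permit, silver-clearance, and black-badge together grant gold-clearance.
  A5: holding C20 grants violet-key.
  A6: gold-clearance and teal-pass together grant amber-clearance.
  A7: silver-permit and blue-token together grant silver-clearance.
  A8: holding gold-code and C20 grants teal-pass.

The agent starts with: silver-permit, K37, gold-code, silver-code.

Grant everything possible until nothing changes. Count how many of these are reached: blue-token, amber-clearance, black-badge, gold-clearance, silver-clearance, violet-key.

4

Holding K37 grants black-badge (A1).
Holding black-badge grants blue-token (A3).
Holding silver-permit and blue-token grants silver-clearance (A7).
Holding silver-permit, silver-clearance, and black-badge grants gold-clearance (A4).
blue-token: reached.
amber-clearance would need gold-clearance and teal-pass (A6), but teal-pass is never granted.
black-badge: reached.
gold-clearance: reached.
silver-clearance: reached.
violet-key would need C20 (A5), but C20 is never granted.
Reached: blue-token, black-badge, gold-clearance, and silver-clearance — 4 of the 6.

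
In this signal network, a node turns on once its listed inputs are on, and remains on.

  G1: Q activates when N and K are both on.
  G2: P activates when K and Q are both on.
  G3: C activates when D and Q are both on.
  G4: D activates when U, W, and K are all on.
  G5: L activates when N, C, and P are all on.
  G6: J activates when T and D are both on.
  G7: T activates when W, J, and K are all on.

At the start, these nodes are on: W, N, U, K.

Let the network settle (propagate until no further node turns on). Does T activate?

T would need W, J, and K (G7), but J never turns on.

No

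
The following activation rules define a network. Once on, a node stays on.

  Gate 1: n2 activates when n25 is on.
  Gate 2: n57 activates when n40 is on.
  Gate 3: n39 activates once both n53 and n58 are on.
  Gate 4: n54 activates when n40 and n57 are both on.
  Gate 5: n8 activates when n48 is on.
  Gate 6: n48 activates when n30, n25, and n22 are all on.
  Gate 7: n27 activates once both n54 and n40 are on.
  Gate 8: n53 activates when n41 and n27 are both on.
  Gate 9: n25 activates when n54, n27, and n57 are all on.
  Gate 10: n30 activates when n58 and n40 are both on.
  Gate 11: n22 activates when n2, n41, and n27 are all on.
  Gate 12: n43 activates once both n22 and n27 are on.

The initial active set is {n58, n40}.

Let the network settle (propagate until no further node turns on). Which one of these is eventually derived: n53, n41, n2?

n2

n40 is on, so n57 activates (Gate 2).
Gate 4: n40 and n57 on → n54 on.
Gate 7: n54 and n40 on → n27 on.
n54, n27, and n57 are on, so n25 activates (Gate 9).
n25 is on, so n2 activates (Gate 1).
n53 would need n41 and n27 (Gate 8), but n41 never turns on. No rule produces n41, and it is not given.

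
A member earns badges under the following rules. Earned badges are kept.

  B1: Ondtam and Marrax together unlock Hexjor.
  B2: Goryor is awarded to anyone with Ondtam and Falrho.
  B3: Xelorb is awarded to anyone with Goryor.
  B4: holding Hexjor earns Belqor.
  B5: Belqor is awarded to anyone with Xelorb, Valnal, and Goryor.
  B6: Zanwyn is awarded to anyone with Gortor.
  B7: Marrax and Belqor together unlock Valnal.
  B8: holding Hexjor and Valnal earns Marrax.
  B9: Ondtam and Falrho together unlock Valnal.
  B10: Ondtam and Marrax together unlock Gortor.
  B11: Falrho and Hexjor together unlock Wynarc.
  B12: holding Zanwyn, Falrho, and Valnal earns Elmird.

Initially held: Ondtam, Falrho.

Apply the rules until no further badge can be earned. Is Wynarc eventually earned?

No

Wynarc would need Falrho and Hexjor (B11), but Hexjor is never earned.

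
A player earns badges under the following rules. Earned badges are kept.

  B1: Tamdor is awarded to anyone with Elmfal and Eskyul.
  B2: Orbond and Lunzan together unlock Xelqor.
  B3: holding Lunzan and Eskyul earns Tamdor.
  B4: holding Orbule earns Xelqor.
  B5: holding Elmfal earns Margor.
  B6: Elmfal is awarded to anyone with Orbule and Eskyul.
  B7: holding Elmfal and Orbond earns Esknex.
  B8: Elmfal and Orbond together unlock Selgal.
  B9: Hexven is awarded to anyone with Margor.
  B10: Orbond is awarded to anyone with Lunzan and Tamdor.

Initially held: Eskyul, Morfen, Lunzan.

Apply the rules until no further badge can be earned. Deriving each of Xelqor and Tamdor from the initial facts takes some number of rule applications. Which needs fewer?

Tamdor: With Lunzan and Eskyul, Tamdor is earned (B3). [1 rule application]
Xelqor: With Lunzan and Eskyul, Tamdor is earned (B3). With Lunzan and Tamdor, Orbond is earned (B10). With Orbond and Lunzan, Xelqor is earned (B2). [3 rule applications]
Tamdor needs fewer.

Tamdor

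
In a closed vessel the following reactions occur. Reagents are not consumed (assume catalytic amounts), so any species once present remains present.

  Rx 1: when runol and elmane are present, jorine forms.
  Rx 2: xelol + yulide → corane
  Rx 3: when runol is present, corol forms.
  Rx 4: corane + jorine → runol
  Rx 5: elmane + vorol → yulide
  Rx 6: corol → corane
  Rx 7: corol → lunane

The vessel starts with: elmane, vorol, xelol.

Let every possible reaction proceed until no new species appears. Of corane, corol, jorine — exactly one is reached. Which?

corane

elmane and vorol present → yulide forms (Rx 5).
xelol and yulide present → corane forms (Rx 2).
jorine would need runol and elmane (Rx 1), but runol never forms. corol would need runol (Rx 3), but runol never forms.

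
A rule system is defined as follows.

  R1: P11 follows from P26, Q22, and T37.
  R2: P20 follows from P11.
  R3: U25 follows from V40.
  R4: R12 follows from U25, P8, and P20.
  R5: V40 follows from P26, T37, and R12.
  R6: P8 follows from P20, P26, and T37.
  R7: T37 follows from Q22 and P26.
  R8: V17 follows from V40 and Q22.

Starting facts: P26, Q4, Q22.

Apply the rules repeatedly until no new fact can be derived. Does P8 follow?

Yes

From Q22 and P26, R7 gives T37.
P26, Q22, and T37 hold, so P11 follows (R1).
From P11, R2 gives P20.
P20, P26, and T37 hold, so P8 follows (R6).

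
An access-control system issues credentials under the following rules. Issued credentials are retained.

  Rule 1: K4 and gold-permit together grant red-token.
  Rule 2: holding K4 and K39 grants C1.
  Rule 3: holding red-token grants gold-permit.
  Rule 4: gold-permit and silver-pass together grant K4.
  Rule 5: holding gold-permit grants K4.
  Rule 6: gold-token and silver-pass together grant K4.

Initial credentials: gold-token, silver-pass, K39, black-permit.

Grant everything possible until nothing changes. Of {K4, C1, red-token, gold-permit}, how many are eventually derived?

2

Holding gold-token and silver-pass grants K4 (Rule 6).
Holding K4 and K39 grants C1 (Rule 2).
K4: reached.
C1: reached.
red-token would need K4 and gold-permit (Rule 1), but gold-permit is never granted.
gold-permit would need red-token (Rule 3), but red-token is never granted.
Reached: K4 and C1 — 2 of the 4.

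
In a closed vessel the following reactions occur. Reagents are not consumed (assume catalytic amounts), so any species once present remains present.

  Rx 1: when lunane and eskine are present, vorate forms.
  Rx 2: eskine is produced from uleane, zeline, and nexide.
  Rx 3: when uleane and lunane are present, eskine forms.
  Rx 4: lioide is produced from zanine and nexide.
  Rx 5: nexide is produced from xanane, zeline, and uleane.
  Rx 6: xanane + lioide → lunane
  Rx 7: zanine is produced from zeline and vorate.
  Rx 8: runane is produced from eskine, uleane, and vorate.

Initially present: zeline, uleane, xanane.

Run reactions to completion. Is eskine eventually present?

xanane, zeline, and uleane present → nexide forms (Rx 5).
uleane, zeline, and nexide present → eskine forms (Rx 2).

Yes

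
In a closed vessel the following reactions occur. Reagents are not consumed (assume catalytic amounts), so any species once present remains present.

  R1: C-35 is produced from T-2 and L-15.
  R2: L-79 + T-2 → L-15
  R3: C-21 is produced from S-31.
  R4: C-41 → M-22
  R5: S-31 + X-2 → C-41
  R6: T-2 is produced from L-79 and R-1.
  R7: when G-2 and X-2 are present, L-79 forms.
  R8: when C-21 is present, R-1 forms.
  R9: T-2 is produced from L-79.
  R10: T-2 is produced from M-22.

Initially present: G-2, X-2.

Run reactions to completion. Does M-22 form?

No

M-22 would need C-41 (R4), but C-41 never forms.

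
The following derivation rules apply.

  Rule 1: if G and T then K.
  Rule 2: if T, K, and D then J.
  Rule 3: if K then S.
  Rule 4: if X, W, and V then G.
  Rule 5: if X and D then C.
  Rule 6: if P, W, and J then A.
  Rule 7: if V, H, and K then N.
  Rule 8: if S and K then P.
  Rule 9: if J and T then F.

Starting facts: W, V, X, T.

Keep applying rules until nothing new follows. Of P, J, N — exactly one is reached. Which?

From X, W, and V, Rule 4 gives G.
From G and T, Rule 1 gives K.
From K, Rule 3 gives S.
S and K hold, so P follows (Rule 8).
N would need V, H, and K (Rule 7), but H is never established. J would need T, K, and D (Rule 2), but D is never established.

P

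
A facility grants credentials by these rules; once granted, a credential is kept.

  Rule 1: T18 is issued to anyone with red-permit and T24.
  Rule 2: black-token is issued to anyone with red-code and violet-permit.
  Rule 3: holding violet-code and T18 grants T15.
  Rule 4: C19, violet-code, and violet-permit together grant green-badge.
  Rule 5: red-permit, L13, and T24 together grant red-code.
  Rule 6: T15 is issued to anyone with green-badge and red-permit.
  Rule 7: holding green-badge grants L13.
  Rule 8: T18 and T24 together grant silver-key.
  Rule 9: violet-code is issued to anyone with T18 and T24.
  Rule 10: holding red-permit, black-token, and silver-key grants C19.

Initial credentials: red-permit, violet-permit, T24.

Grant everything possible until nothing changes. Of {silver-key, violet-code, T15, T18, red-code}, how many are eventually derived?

Holding red-permit and T24 grants T18 (Rule 1).
Holding T18 and T24 grants violet-code (Rule 9).
Holding T18 and T24 grants silver-key (Rule 8).
Holding violet-code and T18 grants T15 (Rule 3).
silver-key: reached.
violet-code: reached.
T15: reached.
T18: reached.
red-code would need red-permit, L13, and T24 (Rule 5), but L13 is never granted.
Reached: silver-key, violet-code, T15, and T18 — 4 of the 5.

4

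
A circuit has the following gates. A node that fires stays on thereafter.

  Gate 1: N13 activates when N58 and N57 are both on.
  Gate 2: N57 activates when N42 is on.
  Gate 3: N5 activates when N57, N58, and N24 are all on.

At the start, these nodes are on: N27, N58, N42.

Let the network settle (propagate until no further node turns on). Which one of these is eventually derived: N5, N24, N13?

N13

Gate 2: N42 on → N57 on.
Gate 1: N58 and N57 on → N13 on.
No rule produces N24, and it is not given. N5 would need N57, N58, and N24 (Gate 3), but N24 never turns on.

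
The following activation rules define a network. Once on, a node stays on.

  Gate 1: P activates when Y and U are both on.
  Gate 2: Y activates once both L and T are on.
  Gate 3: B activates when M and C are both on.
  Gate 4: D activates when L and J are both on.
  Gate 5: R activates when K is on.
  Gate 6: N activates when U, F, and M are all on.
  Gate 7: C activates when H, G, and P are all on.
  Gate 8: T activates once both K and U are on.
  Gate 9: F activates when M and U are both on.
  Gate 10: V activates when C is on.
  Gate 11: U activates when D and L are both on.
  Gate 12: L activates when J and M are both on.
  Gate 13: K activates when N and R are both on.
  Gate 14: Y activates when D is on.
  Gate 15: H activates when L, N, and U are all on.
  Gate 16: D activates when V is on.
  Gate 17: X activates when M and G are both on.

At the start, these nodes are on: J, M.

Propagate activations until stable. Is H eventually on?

J and M are on, so L activates (Gate 12).
Gate 4: L and J on → D on.
Gate 11: D and L on → U on.
Gate 9: M and U on → F on.
U, F, and M are on, so N activates (Gate 6).
Gate 15: L, N, and U on → H on.

Yes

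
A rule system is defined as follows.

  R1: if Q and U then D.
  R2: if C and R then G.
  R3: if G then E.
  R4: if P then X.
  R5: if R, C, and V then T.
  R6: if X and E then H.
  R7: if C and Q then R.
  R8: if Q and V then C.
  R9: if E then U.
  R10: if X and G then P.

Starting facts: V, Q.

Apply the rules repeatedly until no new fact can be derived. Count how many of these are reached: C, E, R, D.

From Q and V, R8 gives C.
From C and Q, R7 gives R.
C and R hold, so G follows (R2).
G holds, so E follows (R3).
E holds, so U follows (R9).
Q and U hold, so D follows (R1).
C: reached.
E: reached.
R: reached.
D: reached.
All 4 are reached.

4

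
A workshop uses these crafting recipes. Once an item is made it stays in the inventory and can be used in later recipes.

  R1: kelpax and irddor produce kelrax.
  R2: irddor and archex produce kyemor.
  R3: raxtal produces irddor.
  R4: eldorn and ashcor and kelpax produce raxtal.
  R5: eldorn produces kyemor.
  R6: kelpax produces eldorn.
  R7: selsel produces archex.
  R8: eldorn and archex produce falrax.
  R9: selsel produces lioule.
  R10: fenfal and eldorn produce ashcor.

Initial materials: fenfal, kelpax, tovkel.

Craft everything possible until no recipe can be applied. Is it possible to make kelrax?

Yes

kelpax → eldorn (R6).
Using R10, fenfal and eldorn make ashcor.
Using R4, eldorn, ashcor, and kelpax make raxtal.
Using R3, raxtal makes irddor.
Using R1, kelpax and irddor make kelrax.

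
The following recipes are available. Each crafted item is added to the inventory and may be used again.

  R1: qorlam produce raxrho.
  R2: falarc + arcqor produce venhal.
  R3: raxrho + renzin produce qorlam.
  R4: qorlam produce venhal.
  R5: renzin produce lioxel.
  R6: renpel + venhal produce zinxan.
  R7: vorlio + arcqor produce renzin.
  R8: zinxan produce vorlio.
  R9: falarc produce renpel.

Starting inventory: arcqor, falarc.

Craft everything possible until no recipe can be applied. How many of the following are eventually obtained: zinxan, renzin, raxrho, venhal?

falarc + arcqor → venhal (R2).
falarc → renpel (R9).
renpel + venhal → zinxan (R6).
zinxan → vorlio (R8).
vorlio + arcqor → renzin (R7).
zinxan: reached.
renzin: reached.
raxrho would need qorlam (R1), but qorlam is never obtained.
venhal: reached.
Reached: zinxan, renzin, and venhal — 3 of the 4.

3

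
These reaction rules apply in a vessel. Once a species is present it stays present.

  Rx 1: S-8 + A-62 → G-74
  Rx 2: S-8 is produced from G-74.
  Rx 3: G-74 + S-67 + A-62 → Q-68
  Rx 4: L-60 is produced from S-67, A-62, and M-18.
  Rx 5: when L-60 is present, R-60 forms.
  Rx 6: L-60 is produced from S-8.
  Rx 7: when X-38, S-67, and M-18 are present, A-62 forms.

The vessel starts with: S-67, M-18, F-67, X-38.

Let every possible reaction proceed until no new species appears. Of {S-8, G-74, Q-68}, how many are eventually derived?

S-8 would need G-74 (Rx 2), but G-74 never forms.
G-74 would need S-8 and A-62 (Rx 1), but S-8 never forms.
Q-68 would need G-74, S-67, and A-62 (Rx 3), but G-74 never forms.
None of the 3 are reached.

0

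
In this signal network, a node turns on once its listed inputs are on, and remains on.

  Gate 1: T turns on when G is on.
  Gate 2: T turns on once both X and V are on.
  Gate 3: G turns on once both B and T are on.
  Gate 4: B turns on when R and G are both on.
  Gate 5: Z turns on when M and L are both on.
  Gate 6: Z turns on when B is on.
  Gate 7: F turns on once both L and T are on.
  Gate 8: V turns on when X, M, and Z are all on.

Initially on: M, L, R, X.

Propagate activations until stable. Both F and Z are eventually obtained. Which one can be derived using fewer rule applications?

Z

Z: M and L are on, so Z turns on (Gate 5). [1 rule application]
F: Gate 5: M and L on → Z on. Gate 8: X, M, and Z on → V on. X and V are on, so T turns on (Gate 2). Gate 7: L and T on → F on. [4 rule applications]
Z needs fewer.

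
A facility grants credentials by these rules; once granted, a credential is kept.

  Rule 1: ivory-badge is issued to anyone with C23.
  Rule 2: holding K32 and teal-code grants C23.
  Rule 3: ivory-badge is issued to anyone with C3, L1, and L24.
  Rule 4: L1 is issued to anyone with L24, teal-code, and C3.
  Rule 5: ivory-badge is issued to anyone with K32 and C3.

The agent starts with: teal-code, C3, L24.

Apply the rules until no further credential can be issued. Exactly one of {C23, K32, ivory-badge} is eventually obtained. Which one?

Holding L24, teal-code, and C3 grants L1 (Rule 4).
Holding C3, L1, and L24 grants ivory-badge (Rule 3).
C23 would need K32 and teal-code (Rule 2), but K32 is never granted. No rule produces K32, and it is not given.

ivory-badge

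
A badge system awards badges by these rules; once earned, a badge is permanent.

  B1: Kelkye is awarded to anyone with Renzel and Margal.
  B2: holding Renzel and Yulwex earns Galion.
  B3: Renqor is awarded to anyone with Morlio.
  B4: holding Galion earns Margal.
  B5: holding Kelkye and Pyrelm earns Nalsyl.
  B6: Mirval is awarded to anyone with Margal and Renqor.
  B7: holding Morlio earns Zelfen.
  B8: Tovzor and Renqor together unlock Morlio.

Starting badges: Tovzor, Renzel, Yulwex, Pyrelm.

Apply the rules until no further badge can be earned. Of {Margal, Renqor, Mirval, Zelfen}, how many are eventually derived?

With Renzel and Yulwex, Galion is earned (B2).
With Galion, Margal is earned (B4).
Margal: reached.
Renqor would need Morlio (B3), but Morlio is never earned.
Mirval would need Margal and Renqor (B6), but Renqor is never earned.
Zelfen would need Morlio (B7), but Morlio is never earned.
Reached: Margal — 1 of the 4.

1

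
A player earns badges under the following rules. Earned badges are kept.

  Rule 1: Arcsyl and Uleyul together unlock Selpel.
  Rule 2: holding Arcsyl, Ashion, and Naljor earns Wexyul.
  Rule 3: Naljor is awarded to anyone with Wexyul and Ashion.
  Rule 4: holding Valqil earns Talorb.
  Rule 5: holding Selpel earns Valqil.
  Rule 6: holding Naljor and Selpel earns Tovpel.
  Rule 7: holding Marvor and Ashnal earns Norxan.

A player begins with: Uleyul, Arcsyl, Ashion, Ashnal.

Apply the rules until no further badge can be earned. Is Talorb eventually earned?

With Arcsyl and Uleyul, Selpel is earned (Rule 1).
With Selpel, Valqil is earned (Rule 5).
With Valqil, Talorb is earned (Rule 4).

Yes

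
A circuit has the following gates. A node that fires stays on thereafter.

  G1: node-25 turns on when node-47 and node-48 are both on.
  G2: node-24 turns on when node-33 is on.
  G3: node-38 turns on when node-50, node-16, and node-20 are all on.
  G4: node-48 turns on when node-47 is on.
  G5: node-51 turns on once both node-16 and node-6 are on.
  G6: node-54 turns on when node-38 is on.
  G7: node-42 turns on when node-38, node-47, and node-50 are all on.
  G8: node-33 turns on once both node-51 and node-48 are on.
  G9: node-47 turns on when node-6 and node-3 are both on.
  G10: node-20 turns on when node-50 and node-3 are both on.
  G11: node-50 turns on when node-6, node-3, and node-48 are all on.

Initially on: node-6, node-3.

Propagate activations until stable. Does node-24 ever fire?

node-24 would need node-33 (G2), but node-33 never turns on.

No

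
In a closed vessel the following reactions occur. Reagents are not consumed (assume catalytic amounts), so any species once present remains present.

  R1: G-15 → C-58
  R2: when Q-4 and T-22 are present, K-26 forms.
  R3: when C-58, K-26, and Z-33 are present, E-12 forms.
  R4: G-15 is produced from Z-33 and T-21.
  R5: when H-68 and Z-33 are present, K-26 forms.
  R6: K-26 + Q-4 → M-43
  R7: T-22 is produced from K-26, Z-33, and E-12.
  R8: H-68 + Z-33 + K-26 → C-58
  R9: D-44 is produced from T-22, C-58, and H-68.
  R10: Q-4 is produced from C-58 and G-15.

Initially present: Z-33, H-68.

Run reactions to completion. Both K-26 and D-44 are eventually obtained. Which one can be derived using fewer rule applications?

K-26: H-68 and Z-33 present → K-26 forms (R5). [1 rule application]
D-44: H-68 and Z-33 present → K-26 forms (R5). H-68, Z-33, and K-26 present → C-58 forms (R8). C-58, K-26, and Z-33 present → E-12 forms (R3). K-26, Z-33, and E-12 present → T-22 forms (R7). T-22, C-58, and H-68 present → D-44 forms (R9). [5 rule applications]
K-26 needs fewer.

K-26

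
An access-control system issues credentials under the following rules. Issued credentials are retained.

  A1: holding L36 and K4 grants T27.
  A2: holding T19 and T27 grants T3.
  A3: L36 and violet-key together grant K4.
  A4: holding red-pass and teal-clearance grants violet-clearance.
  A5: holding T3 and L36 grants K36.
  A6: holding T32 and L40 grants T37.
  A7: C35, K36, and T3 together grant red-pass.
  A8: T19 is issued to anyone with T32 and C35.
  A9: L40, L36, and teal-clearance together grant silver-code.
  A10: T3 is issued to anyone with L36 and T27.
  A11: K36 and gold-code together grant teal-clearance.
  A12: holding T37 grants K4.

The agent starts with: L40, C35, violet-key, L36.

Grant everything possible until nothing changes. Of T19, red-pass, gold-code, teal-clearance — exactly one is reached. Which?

Holding L36 and violet-key grants K4 (A3).
Holding L36 and K4 grants T27 (A1).
Holding L36 and T27 grants T3 (A10).
Holding T3 and L36 grants K36 (A5).
Holding C35, K36, and T3 grants red-pass (A7).
teal-clearance would need K36 and gold-code (A11), but gold-code is never granted. T19 would need T32 and C35 (A8), but T32 is never granted. No rule produces gold-code, and it is not given.

red-pass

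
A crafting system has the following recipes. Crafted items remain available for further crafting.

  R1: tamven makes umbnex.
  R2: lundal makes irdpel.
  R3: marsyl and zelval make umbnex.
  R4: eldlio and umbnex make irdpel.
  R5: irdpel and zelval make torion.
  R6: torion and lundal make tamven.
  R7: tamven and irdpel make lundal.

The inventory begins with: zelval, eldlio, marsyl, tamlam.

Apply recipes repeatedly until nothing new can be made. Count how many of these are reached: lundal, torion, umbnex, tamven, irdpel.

3

marsyl and zelval → umbnex (R3).
Using R4, eldlio and umbnex make irdpel.
Using R5, irdpel and zelval make torion.
lundal would need tamven and irdpel (R7), but tamven is never obtained.
torion: reached.
umbnex: reached.
tamven would need torion and lundal (R6), but lundal is never obtained.
irdpel: reached.
Reached: torion, umbnex, and irdpel — 3 of the 5.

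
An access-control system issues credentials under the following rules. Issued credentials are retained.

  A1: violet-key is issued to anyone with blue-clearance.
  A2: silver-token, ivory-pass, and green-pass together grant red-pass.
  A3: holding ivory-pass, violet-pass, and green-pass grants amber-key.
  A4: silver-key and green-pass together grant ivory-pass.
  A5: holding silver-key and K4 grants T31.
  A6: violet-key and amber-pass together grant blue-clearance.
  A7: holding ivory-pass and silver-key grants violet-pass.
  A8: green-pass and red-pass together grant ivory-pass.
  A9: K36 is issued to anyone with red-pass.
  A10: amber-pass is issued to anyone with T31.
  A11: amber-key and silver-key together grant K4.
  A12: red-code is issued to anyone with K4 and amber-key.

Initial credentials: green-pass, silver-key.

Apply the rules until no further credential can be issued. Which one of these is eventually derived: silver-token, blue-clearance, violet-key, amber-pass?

Holding silver-key and green-pass grants ivory-pass (A4).
Holding ivory-pass and silver-key grants violet-pass (A7).
Holding ivory-pass, violet-pass, and green-pass grants amber-key (A3).
Holding amber-key and silver-key grants K4 (A11).
Holding silver-key and K4 grants T31 (A5).
Holding T31 grants amber-pass (A10).
violet-key would need blue-clearance (A1), but blue-clearance is never granted. blue-clearance would need violet-key and amber-pass (A6), but violet-key is never granted. No rule produces silver-token, and it is not given.

amber-pass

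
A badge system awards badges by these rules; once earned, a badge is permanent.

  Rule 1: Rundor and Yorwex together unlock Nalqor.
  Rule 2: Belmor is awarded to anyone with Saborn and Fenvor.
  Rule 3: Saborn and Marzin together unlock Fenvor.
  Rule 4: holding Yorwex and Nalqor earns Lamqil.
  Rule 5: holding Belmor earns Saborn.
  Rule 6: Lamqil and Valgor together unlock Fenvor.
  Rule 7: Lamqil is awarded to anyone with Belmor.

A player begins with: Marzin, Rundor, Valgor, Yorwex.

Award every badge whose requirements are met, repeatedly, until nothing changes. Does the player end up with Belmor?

Belmor would need Saborn and Fenvor (Rule 2), but Saborn is never earned.

No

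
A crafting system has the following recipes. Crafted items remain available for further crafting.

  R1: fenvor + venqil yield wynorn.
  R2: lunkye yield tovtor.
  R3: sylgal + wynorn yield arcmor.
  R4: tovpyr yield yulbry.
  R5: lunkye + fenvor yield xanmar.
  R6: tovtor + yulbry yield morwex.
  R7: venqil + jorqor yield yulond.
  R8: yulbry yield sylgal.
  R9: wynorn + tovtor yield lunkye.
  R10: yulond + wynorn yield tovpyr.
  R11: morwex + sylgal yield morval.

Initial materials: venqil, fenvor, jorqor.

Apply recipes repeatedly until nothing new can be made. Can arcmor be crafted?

Yes

fenvor + venqil → wynorn (R1).
Using R7, venqil and jorqor make yulond.
Using R10, yulond and wynorn make tovpyr.
Using R4, tovpyr makes yulbry.
yulbry → sylgal (R8).
sylgal + wynorn → arcmor (R3).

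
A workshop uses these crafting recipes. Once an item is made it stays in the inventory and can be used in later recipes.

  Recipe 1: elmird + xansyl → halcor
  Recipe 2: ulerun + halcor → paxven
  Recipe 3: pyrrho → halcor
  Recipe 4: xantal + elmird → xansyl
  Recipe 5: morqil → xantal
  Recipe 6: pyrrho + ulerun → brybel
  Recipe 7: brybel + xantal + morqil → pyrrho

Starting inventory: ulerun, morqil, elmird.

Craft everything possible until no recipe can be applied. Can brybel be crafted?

brybel would need pyrrho and ulerun (Recipe 6), but pyrrho is never obtained.

No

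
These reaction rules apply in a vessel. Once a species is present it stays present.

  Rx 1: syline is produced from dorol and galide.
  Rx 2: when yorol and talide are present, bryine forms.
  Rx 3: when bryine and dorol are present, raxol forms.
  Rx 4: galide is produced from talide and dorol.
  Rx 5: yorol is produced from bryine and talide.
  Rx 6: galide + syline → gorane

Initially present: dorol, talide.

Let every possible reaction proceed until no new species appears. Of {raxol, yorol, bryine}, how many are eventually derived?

0

raxol would need bryine and dorol (Rx 3), but bryine never forms.
yorol would need bryine and talide (Rx 5), but bryine never forms.
bryine would need yorol and talide (Rx 2), but yorol never forms.
None of the 3 are reached.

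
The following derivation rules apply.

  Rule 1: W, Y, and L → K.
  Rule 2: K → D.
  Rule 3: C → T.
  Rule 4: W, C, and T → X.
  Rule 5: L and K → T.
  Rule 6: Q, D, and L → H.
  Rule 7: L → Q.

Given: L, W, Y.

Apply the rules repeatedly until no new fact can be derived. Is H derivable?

From L, Rule 7 gives Q.
From W, Y, and L, Rule 1 gives K.
K holds, so D follows (Rule 2).
Q, D, and L hold, so H follows (Rule 6).

Yes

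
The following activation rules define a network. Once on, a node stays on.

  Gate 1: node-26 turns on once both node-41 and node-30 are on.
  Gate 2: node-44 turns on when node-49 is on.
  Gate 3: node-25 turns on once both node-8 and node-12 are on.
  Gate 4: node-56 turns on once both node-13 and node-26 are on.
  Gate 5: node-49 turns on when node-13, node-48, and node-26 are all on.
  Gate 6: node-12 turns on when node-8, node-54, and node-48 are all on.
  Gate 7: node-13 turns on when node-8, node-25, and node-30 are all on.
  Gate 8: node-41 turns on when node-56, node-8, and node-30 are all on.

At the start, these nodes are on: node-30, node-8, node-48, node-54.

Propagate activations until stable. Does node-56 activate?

No

node-56 would need node-13 and node-26 (Gate 4), but node-26 never turns on.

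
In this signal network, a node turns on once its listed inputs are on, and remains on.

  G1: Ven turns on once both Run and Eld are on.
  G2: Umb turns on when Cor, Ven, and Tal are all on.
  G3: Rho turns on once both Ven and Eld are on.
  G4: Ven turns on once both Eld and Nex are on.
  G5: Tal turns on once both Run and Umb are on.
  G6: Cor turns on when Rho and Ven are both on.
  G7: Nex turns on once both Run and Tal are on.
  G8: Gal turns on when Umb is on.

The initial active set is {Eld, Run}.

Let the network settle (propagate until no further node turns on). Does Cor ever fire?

Run and Eld are on, so Ven turns on (G1).
Ven and Eld are on, so Rho turns on (G3).
G6: Rho and Ven on → Cor on.

Yes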